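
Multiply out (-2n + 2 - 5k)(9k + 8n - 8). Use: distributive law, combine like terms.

(-2n + 2 - 5k)(9k + 8n - 8)
= -18kn - 16n^2 + 16n + 18k + 16n - 16 - 45k^2 - 40kn + 40k    [distributive law]
= -58kn - 16n^2 + 32n + 58k - 16 - 45k^2    [combine like terms]

-58kn - 16n^2 + 32n + 58k - 16 - 45k^2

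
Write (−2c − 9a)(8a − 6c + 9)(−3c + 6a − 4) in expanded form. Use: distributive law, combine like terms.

(−2c − 9a)(8a − 6c + 9)(−3c + 6a − 4)
= (−16ac + 12c² − 18c − 72a² + 54ac − 81a)(−3c + 6a − 4)    [distributive law]
= (38ac + 12c² − 18c − 72a² − 81a)(−3c + 6a − 4)    [combine like terms]
= −114ac² + 228a²c − 152ac − 36c³ + 72ac² − 48c² + 54c² − 108ac + 72c + 216a²c − 432a³ + 288a² + 243ac − 486a² + 324a    [distributive law]
= −42ac² + 444a²c − 17ac − 36c³ + 6c² + 72c − 432a³ − 198a² + 324a    [combine like terms]

−42ac² + 444a²c − 17ac − 36c³ + 6c² + 72c − 432a³ − 198a² + 324a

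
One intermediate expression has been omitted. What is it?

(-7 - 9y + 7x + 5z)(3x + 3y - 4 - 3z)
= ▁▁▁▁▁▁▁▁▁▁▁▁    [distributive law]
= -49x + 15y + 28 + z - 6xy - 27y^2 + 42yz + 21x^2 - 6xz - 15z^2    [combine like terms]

By distributive law:

-21x - 21y + 28 + 21z - 27xy - 27y^2 + 36y + 27yz + 21x^2 + 21xy - 28x - 21xz + 15xz + 15yz - 20z - 15z^2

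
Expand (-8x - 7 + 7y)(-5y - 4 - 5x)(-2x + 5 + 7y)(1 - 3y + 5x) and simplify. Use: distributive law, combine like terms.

(-8x - 7 + 7y)(-5y - 4 - 5x)(-2x + 5 + 7y)(1 - 3y + 5x)
= (40xy + 32x + 40x^2 + 35y + 28 + 35x - 35y^2 - 28y - 35xy)(-2x + 5 + 7y)(1 - 3y + 5x)    [distributive law]
= (5xy + 67x + 40x^2 + 7y + 28 - 35y^2)(-2x + 5 + 7y)(1 - 3y + 5x)    [combine like terms]
= (-10x^2y + 25xy + 35xy^2 - 134x^2 + 335x + 469xy - 80x^3 + 200x^2 + 280x^2y - 14xy + 35y + 49y^2 - 56x + 140 + 196y + 70xy^2 - 175y^2 - 245y^3)(1 - 3y + 5x)    [distributive law]
= (270x^2y + 480xy + 105xy^2 + 66x^2 + 279x - 80x^3 + 231y - 126y^2 + 140 - 245y^3)(1 - 3y + 5x)    [combine like terms]
= 270x^2y - 810x^2y^2 + 1350x^3y + 480xy - 1440xy^2 + 2400x^2y + 105xy^2 - 315xy^3 + 525x^2y^2 + 66x^2 - 198x^2y + 330x^3 + 279x - 837xy + 1395x^2 - 80x^3 + 240x^3y - 400x^4 + 231y - 693y^2 + 1155xy - 126y^2 + 378y^3 - 630xy^2 + 140 - 420y + 700x - 245y^3 + 735y^4 - 1225xy^3    [distributive law]
= 2472x^2y - 285x^2y^2 + 1590x^3y + 798xy - 1965xy^2 - 1540xy^3 + 1461x^2 + 250x^3 + 979x - 400x^4 - 189y - 819y^2 + 133y^3 + 140 + 735y^4    [combine like terms]

2472x^2y - 285x^2y^2 + 1590x^3y + 798xy - 1965xy^2 - 1540xy^3 + 1461x^2 + 250x^3 + 979x - 400x^4 - 189y - 819y^2 + 133y^3 + 140 + 735y^4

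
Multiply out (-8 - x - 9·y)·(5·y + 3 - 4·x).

(-8 - x - 9·y)·(5·y + 3 - 4·x)
= -40·y - 24 + 32·x - 5·x·y - 3·x + 4·x^2 - 45·y^2 - 27·y + 36·x·y    [distributive law]
= -67·y - 24 + 29·x + 31·x·y + 4·x^2 - 45·y^2    [combine like terms]

-67·y - 24 + 29·x + 31·x·y + 4·x^2 - 45·y^2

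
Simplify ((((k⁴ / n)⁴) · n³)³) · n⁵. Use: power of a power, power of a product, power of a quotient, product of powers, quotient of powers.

k⁴⁸·n²

((((k⁴ / n)⁴) · n³)³) · n⁵
= ((((k⁴ / n)⁴)³) · ((n³)³)) · n⁵    [power of a product]
= (((k⁴ / n)¹²) · ((n³)³)) · n⁵    [power of a power]
= ((((k⁴)¹²) / (n¹²)) · ((n³)³)) · n⁵    [power of a quotient]
= ((k⁴⁸ / (n¹²)) · ((n³)³)) · n⁵    [power of a power]
= ((k⁴⁸ / n¹²) · n⁹) · n⁵    [power of a power]
= k⁴⁸·n²    [quotient of powers; product of powers]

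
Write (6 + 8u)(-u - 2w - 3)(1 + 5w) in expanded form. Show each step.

-30u - 166uw - 102w - 60w² - 18 - 8u² - 40u²w - 80uw²

(6 + 8u)(-u - 2w - 3)(1 + 5w)
= (-6u - 12w - 18 - 8u² - 16uw - 24u)(1 + 5w)    [distributive law]
= (-30u - 12w - 18 - 8u² - 16uw)(1 + 5w)    [combine like terms]
= -30u - 150uw - 12w - 60w² - 18 - 90w - 8u² - 40u²w - 16uw - 80uw²    [distributive law]
= -30u - 166uw - 102w - 60w² - 18 - 8u² - 40u²w - 80uw²    [combine like terms]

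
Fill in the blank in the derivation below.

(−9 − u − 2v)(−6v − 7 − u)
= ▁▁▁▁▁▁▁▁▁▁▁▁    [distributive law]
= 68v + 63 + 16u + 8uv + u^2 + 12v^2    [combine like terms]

Applying distributive law to the line above:

54v + 63 + 9u + 6uv + 7u + u^2 + 12v^2 + 14v + 2uv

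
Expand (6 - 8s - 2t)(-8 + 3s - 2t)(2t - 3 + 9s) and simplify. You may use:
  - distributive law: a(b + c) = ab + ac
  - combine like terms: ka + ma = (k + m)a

(6 - 8s - 2t)(-8 + 3s - 2t)(2t - 3 + 9s)
= (-48 + 18s - 12t + 64s - 24s^2 + 16st + 16t - 6st + 4t^2)(2t - 3 + 9s)    [distributive law]
= (-48 + 82s + 4t - 24s^2 + 10st + 4t^2)(2t - 3 + 9s)    [combine like terms]
= -96t + 144 - 432s + 164st - 246s + 738s^2 + 8t^2 - 12t + 36st - 48s^2t + 72s^2 - 216s^3 + 20st^2 - 30st + 90s^2t + 8t^3 - 12t^2 + 36st^2    [distributive law]
= -108t + 144 - 678s + 170st + 810s^2 - 4t^2 + 42s^2t - 216s^3 + 56st^2 + 8t^3    [combine like terms]

-108t + 144 - 678s + 170st + 810s^2 - 4t^2 + 42s^2t - 216s^3 + 56st^2 + 8t^3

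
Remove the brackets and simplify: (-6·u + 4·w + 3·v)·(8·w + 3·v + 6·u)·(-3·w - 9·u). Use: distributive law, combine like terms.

(-6·u + 4·w + 3·v)·(8·w + 3·v + 6·u)·(-3·w - 9·u)
= (-48·u·w - 18·u·v - 36·u^2 + 32·w^2 + 12·v·w + 24·u·w + 24·v·w + 9·v^2 + 18·u·v)·(-3·w - 9·u)    [distributive law]
= (-24·u·w - 36·u^2 + 32·w^2 + 36·v·w + 9·v^2)·(-3·w - 9·u)    [combine like terms]
= 72·u·w^2 + 216·u^2·w + 108·u^2·w + 324·u^3 - 96·w^3 - 288·u·w^2 - 108·v·w^2 - 324·u·v·w - 27·v^2·w - 81·u·v^2    [distributive law]
= -216·u·w^2 + 324·u^2·w + 324·u^3 - 96·w^3 - 108·v·w^2 - 324·u·v·w - 27·v^2·w - 81·u·v^2    [combine like terms]

-216·u·w^2 + 324·u^2·w + 324·u^3 - 96·w^3 - 108·v·w^2 - 324·u·v·w - 27·v^2·w - 81·u·v^2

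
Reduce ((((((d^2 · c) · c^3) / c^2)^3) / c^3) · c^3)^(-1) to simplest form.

c^(-6)d^(-6)

((((((d^2 · c) · c^3) / c^2)^3) / c^3) · c^3)^(-1)
= ((((((d^2 · c) · c^3) / c^2)^3) / c^3)^(-1)) · ((c^3)^(-1))    [power of a product]
= ((((((d^2 · c) · c^3) / c^2)^3)^(-1)) / ((c^3)^(-1))) · ((c^3)^(-1))    [power of a quotient]
= (((((d^2 · c) · c^3) / c^2)^(-3)) / ((c^3)^(-1))) · ((c^3)^(-1))    [power of a power]
= (((((d^2 · c) · c^3)^(-3)) / ((c^2)^(-3))) / ((c^3)^(-1))) · ((c^3)^(-1))    [power of a quotient]
= (((((d^2 · c)^(-3)) · ((c^3)^(-3))) / ((c^2)^(-3))) / ((c^3)^(-1))) · ((c^3)^(-1))    [power of a product]
= ((((((d^2)^(-3)) · (c^(-3))) · ((c^3)^(-3))) / ((c^2)^(-3))) / ((c^3)^(-1))) · ((c^3)^(-1))    [power of a product]
= ((((d^(-6) · (c^(-3))) · ((c^3)^(-3))) / ((c^2)^(-3))) / ((c^3)^(-1))) · ((c^3)^(-1))    [power of a power]
= ((((d^(-6) · c^(-3)) · c^(-9)) / ((c^2)^(-3))) / ((c^3)^(-1))) · ((c^3)^(-1))    [power of a power]
= ((((d^(-6) · c^(-3)) · c^(-9)) / c^(-6)) / ((c^3)^(-1))) · ((c^3)^(-1))    [power of a power]
= ((((d^(-6) · c^(-3)) · c^(-9)) / c^(-6)) / c^(-3)) · ((c^3)^(-1))    [power of a power]
= ((((d^(-6) · c^(-3)) · c^(-9)) / c^(-6)) / c^(-3)) · c^(-3)    [power of a power]
= c^(-6)d^(-6)    [quotient of powers; product of powers]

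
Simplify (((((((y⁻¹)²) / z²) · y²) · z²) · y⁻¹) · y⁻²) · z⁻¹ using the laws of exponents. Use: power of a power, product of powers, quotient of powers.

(((((((y⁻¹)²) / z²) · y²) · z²) · y⁻¹) · y⁻²) · z⁻¹
= (((((y⁻² / z²) · y²) · z²) · y⁻¹) · y⁻²) · z⁻¹    [power of a power]
= y⁻³z⁻¹    [quotient of powers; product of powers]

y⁻³z⁻¹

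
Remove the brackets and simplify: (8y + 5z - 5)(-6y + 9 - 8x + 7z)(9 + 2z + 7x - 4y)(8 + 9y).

(8y + 5z - 5)(-6y + 9 - 8x + 7z)(9 + 2z + 7x - 4y)(8 + 9y)
= (-48y^2 + 72y - 64xy + 56yz - 30yz + 45z - 40xz + 35z^2 + 30y - 45 + 40x - 35z)(9 + 2z + 7x - 4y)(8 + 9y)    [distributive law]
= (-48y^2 + 102y - 64xy + 26yz + 10z - 40xz + 35z^2 - 45 + 40x)(9 + 2z + 7x - 4y)(8 + 9y)    [combine like terms]
= (-432y^2 - 96y^2z - 336xy^2 + 192y^3 + 918y + 204yz + 714xy - 408y^2 - 576xy - 128xyz - 448x^2y + 256xy^2 + 234yz + 52yz^2 + 182xyz - 104y^2z + 90z + 20z^2 + 70xz - 40yz - 360xz - 80xz^2 - 280x^2z + 160xyz + 315z^2 + 70z^3 + 245xz^2 - 140yz^2 - 405 - 90z - 315x + 180y + 360x + 80xz + 280x^2 - 160xy)(8 + 9y)    [distributive law]
= (-840y^2 - 200y^2z - 80xy^2 + 192y^3 + 1098y + 398yz - 22xy + 214xyz - 448x^2y - 88yz^2 + 335z^2 - 210xz + 165xz^2 - 280x^2z + 70z^3 - 405 + 45x + 280x^2)(8 + 9y)    [combine like terms]
= -6720y^2 - 7560y^3 - 1600y^2z - 1800y^3z - 640xy^2 - 720xy^3 + 1536y^3 + 1728y^4 + 8784y + 9882y^2 + 3184yz + 3582y^2z - 176xy - 198xy^2 + 1712xyz + 1926xy^2z - 3584x^2y - 4032x^2y^2 - 704yz^2 - 792y^2z^2 + 2680z^2 + 3015yz^2 - 1680xz - 1890xyz + 1320xz^2 + 1485xyz^2 - 2240x^2z - 2520x^2yz + 560z^3 + 630yz^3 - 3240 - 3645y + 360x + 405xy + 2240x^2 + 2520x^2y    [distributive law]
= 3162y^2 - 6024y^3 + 1982y^2z - 1800y^3z - 838xy^2 - 720xy^3 + 1728y^4 + 5139y + 3184yz + 229xy - 178xyz + 1926xy^2z - 1064x^2y - 4032x^2y^2 + 2311yz^2 - 792y^2z^2 + 2680z^2 - 1680xz + 1320xz^2 + 1485xyz^2 - 2240x^2z - 2520x^2yz + 560z^3 + 630yz^3 - 3240 + 360x + 2240x^2    [combine like terms]

3162y^2 - 6024y^3 + 1982y^2z - 1800y^3z - 838xy^2 - 720xy^3 + 1728y^4 + 5139y + 3184yz + 229xy - 178xyz + 1926xy^2z - 1064x^2y - 4032x^2y^2 + 2311yz^2 - 792y^2z^2 + 2680z^2 - 1680xz + 1320xz^2 + 1485xyz^2 - 2240x^2z - 2520x^2yz + 560z^3 + 630yz^3 - 3240 + 360x + 2240x^2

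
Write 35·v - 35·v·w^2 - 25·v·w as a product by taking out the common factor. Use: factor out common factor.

35·v - 35·v·w^2 - 25·v·w
= 5(7·v - 7·v·w^2 - 5·v·w)    [factor out 5]
= 5·v(7 - 7·w^2 - 5·w)    [factor out v]

5·v(7 - 7·w^2 - 5·w)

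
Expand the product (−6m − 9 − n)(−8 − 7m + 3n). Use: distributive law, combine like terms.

(−6m − 9 − n)(−8 − 7m + 3n)
= 48m + 42m^2 − 18mn + 72 + 63m − 27n + 8n + 7mn − 3n^2    [distributive law]
= 111m + 42m^2 − 11mn + 72 − 19n − 3n^2    [combine like terms]

111m + 42m^2 − 11mn + 72 − 19n − 3n^2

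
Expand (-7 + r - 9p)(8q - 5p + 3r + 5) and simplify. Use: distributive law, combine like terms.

(-7 + r - 9p)(8q - 5p + 3r + 5)
= -56q + 35p - 21r - 35 + 8qr - 5pr + 3r² + 5r - 72pq + 45p² - 27pr - 45p    [distributive law]
= -56q - 10p - 16r - 35 + 8qr - 32pr + 3r² - 72pq + 45p²    [combine like terms]

-56q - 10p - 16r - 35 + 8qr - 32pr + 3r² - 72pq + 45p²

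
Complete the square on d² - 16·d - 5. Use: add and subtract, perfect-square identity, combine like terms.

d² - 16·d - 5
= d² - 16·d + 64 - 64 - 5    [add and subtract 64]
= (d - 8)² - 64 - 5    [perfect-square identity]
= (d - 8)² - 69    [combine constants]

(d - 8)² - 69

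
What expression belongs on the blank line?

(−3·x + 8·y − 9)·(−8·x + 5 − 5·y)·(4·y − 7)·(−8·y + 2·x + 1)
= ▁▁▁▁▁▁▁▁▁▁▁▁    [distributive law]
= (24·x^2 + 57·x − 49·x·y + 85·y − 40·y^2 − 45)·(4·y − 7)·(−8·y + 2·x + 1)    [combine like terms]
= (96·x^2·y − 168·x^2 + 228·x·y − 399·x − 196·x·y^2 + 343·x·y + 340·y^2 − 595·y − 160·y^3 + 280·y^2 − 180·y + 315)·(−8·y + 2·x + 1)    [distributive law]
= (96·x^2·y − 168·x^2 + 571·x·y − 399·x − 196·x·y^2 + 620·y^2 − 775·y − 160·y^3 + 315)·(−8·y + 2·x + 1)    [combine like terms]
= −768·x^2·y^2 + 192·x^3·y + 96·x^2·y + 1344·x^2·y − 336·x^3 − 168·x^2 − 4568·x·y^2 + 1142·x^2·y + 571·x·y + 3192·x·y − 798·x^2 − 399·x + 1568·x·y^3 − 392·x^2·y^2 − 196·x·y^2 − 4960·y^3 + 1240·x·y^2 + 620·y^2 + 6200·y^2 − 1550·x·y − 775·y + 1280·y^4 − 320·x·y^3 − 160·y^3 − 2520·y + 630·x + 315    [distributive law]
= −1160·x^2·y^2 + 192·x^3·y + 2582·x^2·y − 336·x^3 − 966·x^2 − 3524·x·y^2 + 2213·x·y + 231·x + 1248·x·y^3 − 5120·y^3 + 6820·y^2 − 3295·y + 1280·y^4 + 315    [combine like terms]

By distributive law:

(24·x^2 − 15·x + 15·x·y − 64·x·y + 40·y − 40·y^2 + 72·x − 45 + 45·y)·(4·y − 7)·(−8·y + 2·x + 1)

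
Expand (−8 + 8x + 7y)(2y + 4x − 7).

(−8 + 8x + 7y)(2y + 4x − 7)
= −16y − 32x + 56 + 16xy + 32x² − 56x + 14y² + 28xy − 49y    [distributive law]
= −65y − 88x + 56 + 44xy + 32x² + 14y²    [combine like terms]

−65y − 88x + 56 + 44xy + 32x² + 14y²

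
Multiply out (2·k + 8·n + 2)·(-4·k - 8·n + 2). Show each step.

-8·k^2 - 48·k·n - 4·k - 64·n^2 + 4

(2·k + 8·n + 2)·(-4·k - 8·n + 2)
= -8·k^2 - 16·k·n + 4·k - 32·k·n - 64·n^2 + 16·n - 8·k - 16·n + 4    [distributive law]
= -8·k^2 - 48·k·n - 4·k - 64·n^2 + 4    [combine like terms]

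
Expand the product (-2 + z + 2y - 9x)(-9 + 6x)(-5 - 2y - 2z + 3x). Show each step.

-90 + 54y + 9z - 291x - 252xy - 195xz + 477x^2 + 54yz + 18z^2 - 36xyz - 12xz^2 + 126x^2z + 36y^2 - 24xy^2 + 144x^2y - 162x^3

(-2 + z + 2y - 9x)(-9 + 6x)(-5 - 2y - 2z + 3x)
= (18 - 12x - 9z + 6xz - 18y + 12xy + 81x - 54x^2)(-5 - 2y - 2z + 3x)    [distributive law]
= (18 + 69x - 9z + 6xz - 18y + 12xy - 54x^2)(-5 - 2y - 2z + 3x)    [combine like terms]
= -90 - 36y - 36z + 54x - 345x - 138xy - 138xz + 207x^2 + 45z + 18yz + 18z^2 - 27xz - 30xz - 12xyz - 12xz^2 + 18x^2z + 90y + 36y^2 + 36yz - 54xy - 60xy - 24xy^2 - 24xyz + 36x^2y + 270x^2 + 108x^2y + 108x^2z - 162x^3    [distributive law]
= -90 + 54y + 9z - 291x - 252xy - 195xz + 477x^2 + 54yz + 18z^2 - 36xyz - 12xz^2 + 126x^2z + 36y^2 - 24xy^2 + 144x^2y - 162x^3    [combine like terms]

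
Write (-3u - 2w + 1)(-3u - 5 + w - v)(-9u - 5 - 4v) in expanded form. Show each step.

-81u³ - 153u² - 63u²v - 15u - 54uv - 27u²w - 114uw - 30uvw - 12uv² - 55w - 54vw + 18uw² + 10w² + 8vw² - 8v²w + 25 + 25v + 4v²

(-3u - 2w + 1)(-3u - 5 + w - v)(-9u - 5 - 4v)
= (9u² + 15u - 3uw + 3uv + 6uw + 10w - 2w² + 2vw - 3u - 5 + w - v)(-9u - 5 - 4v)    [distributive law]
= (9u² + 12u + 3uw + 3uv + 11w - 2w² + 2vw - 5 - v)(-9u - 5 - 4v)    [combine like terms]
= -81u³ - 45u² - 36u²v - 108u² - 60u - 48uv - 27u²w - 15uw - 12uvw - 27u²v - 15uv - 12uv² - 99uw - 55w - 44vw + 18uw² + 10w² + 8vw² - 18uvw - 10vw - 8v²w + 45u + 25 + 20v + 9uv + 5v + 4v²    [distributive law]
= -81u³ - 153u² - 63u²v - 15u - 54uv - 27u²w - 114uw - 30uvw - 12uv² - 55w - 54vw + 18uw² + 10w² + 8vw² - 8v²w + 25 + 25v + 4v²    [combine like terms]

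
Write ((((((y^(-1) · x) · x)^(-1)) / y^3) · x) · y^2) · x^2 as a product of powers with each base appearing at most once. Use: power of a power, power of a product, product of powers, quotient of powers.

x

((((((y^(-1) · x) · x)^(-1)) / y^3) · x) · y^2) · x^2
= ((((((y^(-1) · x)^(-1)) · (x^(-1))) / y^3) · x) · y^2) · x^2    [power of a product]
= (((((((y^(-1))^(-1)) · (x^(-1))) · (x^(-1))) / y^3) · x) · y^2) · x^2    [power of a product]
= (((((y · (x^(-1))) · (x^(-1))) / y^3) · x) · y^2) · x^2    [power of a power]
= x    [quotient of powers; product of powers]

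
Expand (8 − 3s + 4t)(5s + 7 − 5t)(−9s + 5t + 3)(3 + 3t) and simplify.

−648s² − 1818s²t − 417st + 1989st² − 1341s + 1236t + 372t² + 504 − 660t³ + 405s³ + 405s³t − 1170s²t² + 1065st³ − 300t⁴

(8 − 3s + 4t)(5s + 7 − 5t)(−9s + 5t + 3)(3 + 3t)
= (40s + 56 − 40t − 15s² − 21s + 15st + 20st + 28t − 20t²)(−9s + 5t + 3)(3 + 3t)    [distributive law]
= (19s + 56 − 12t − 15s² + 35st − 20t²)(−9s + 5t + 3)(3 + 3t)    [combine like terms]
= (−171s² + 95st + 57s − 504s + 280t + 168 + 108st − 60t² − 36t + 135s³ − 75s²t − 45s² − 315s²t + 175st² + 105st + 180st² − 100t³ − 60t²)(3 + 3t)    [distributive law]
= (−216s² + 308st − 447s + 244t + 168 − 120t² + 135s³ − 390s²t + 355st² − 100t³)(3 + 3t)    [combine like terms]
= −648s² − 648s²t + 924st + 924st² − 1341s − 1341st + 732t + 732t² + 504 + 504t − 360t² − 360t³ + 405s³ + 405s³t − 1170s²t − 1170s²t² + 1065st² + 1065st³ − 300t³ − 300t⁴    [distributive law]
= −648s² − 1818s²t − 417st + 1989st² − 1341s + 1236t + 372t² + 504 − 660t³ + 405s³ + 405s³t − 1170s²t² + 1065st³ − 300t⁴    [combine like terms]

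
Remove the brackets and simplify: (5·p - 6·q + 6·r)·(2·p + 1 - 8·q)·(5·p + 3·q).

(5·p - 6·q + 6·r)·(2·p + 1 - 8·q)·(5·p + 3·q)
= (10·p^2 + 5·p - 40·p·q - 12·p·q - 6·q + 48·q^2 + 12·p·r + 6·r - 48·q·r)·(5·p + 3·q)    [distributive law]
= (10·p^2 + 5·p - 52·p·q - 6·q + 48·q^2 + 12·p·r + 6·r - 48·q·r)·(5·p + 3·q)    [combine like terms]
= 50·p^3 + 30·p^2·q + 25·p^2 + 15·p·q - 260·p^2·q - 156·p·q^2 - 30·p·q - 18·q^2 + 240·p·q^2 + 144·q^3 + 60·p^2·r + 36·p·q·r + 30·p·r + 18·q·r - 240·p·q·r - 144·q^2·r    [distributive law]
= 50·p^3 - 230·p^2·q + 25·p^2 - 15·p·q + 84·p·q^2 - 18·q^2 + 144·q^3 + 60·p^2·r - 204·p·q·r + 30·p·r + 18·q·r - 144·q^2·r    [combine like terms]

50·p^3 - 230·p^2·q + 25·p^2 - 15·p·q + 84·p·q^2 - 18·q^2 + 144·q^3 + 60·p^2·r - 204·p·q·r + 30·p·r + 18·q·r - 144·q^2·r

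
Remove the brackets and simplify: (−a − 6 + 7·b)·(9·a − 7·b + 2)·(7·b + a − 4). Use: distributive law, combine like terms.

7·a^2·b − 9·a^3 − 20·a^2 + 441·a·b^2 − 616·a·b + 212·a + 588·b^2 − 308·b + 48 − 343·b^3

(−a − 6 + 7·b)·(9·a − 7·b + 2)·(7·b + a − 4)
= (−9·a^2 + 7·a·b − 2·a − 54·a + 42·b − 12 + 63·a·b − 49·b^2 + 14·b)·(7·b + a − 4)    [distributive law]
= (−9·a^2 + 70·a·b − 56·a + 56·b − 12 − 49·b^2)·(7·b + a − 4)    [combine like terms]
= −63·a^2·b − 9·a^3 + 36·a^2 + 490·a·b^2 + 70·a^2·b − 280·a·b − 392·a·b − 56·a^2 + 224·a + 392·b^2 + 56·a·b − 224·b − 84·b − 12·a + 48 − 343·b^3 − 49·a·b^2 + 196·b^2    [distributive law]
= 7·a^2·b − 9·a^3 − 20·a^2 + 441·a·b^2 − 616·a·b + 212·a + 588·b^2 − 308·b + 48 − 343·b^3    [combine like terms]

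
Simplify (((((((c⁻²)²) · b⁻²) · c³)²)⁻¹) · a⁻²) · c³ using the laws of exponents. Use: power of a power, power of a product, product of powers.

(((((((c⁻²)²) · b⁻²) · c³)²)⁻¹) · a⁻²) · c³
= ((((((c⁻²)²) · b⁻²) · c³)⁻²) · a⁻²) · c³    [power of a power]
= ((((((c⁻²)²) · b⁻²)⁻²) · ((c³)⁻²)) · a⁻²) · c³    [power of a product]
= ((((((c⁻²)²)⁻²) · ((b⁻²)⁻²)) · ((c³)⁻²)) · a⁻²) · c³    [power of a product]
= (((((c⁻²)⁻⁴) · ((b⁻²)⁻²)) · ((c³)⁻²)) · a⁻²) · c³    [power of a power]
= (((c⁸ · ((b⁻²)⁻²)) · ((c³)⁻²)) · a⁻²) · c³    [power of a power]
= (((c⁸ · b⁴) · ((c³)⁻²)) · a⁻²) · c³    [power of a power]
= (((c⁸ · b⁴) · c⁻⁶) · a⁻²) · c³    [power of a power]
= a⁻²·b⁴·c⁵    [product of powers]

a⁻²·b⁴·c⁵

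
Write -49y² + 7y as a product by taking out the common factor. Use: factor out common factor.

-49y² + 7y
= 7(-7y² + y)    [factor out 7]
= 7y(-7y + 1)    [factor out y]

7y(-7y + 1)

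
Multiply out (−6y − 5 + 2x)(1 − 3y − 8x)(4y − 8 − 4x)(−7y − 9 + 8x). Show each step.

108y^3 + 1616y^2 − 300xy^2 + 548y + 3312xy + 736x^2y − 504y^4 − 96xy^3 + 2392x^2y^2 − 2304x^3y − 360 + 3164x − 2168x^2 − 896x^3 + 512x^4

(−6y − 5 + 2x)(1 − 3y − 8x)(4y − 8 − 4x)(−7y − 9 + 8x)
= (−6y + 18y^2 + 48xy − 5 + 15y + 40x + 2x − 6xy − 16x^2)(4y − 8 − 4x)(−7y − 9 + 8x)    [distributive law]
= (9y + 18y^2 + 42xy − 5 + 42x − 16x^2)(4y − 8 − 4x)(−7y − 9 + 8x)    [combine like terms]
= (36y^2 − 72y − 36xy + 72y^3 − 144y^2 − 72xy^2 + 168xy^2 − 336xy − 168x^2y − 20y + 40 + 20x + 168xy − 336x − 168x^2 − 64x^2y + 128x^2 + 64x^3)(−7y − 9 + 8x)    [distributive law]
= (−108y^2 − 92y − 204xy + 72y^3 + 96xy^2 − 232x^2y + 40 − 316x − 40x^2 + 64x^3)(−7y − 9 + 8x)    [combine like terms]
= 756y^3 + 972y^2 − 864xy^2 + 644y^2 + 828y − 736xy + 1428xy^2 + 1836xy − 1632x^2y − 504y^4 − 648y^3 + 576xy^3 − 672xy^3 − 864xy^2 + 768x^2y^2 + 1624x^2y^2 + 2088x^2y − 1856x^3y − 280y − 360 + 320x + 2212xy + 2844x − 2528x^2 + 280x^2y + 360x^2 − 320x^3 − 448x^3y − 576x^3 + 512x^4    [distributive law]
= 108y^3 + 1616y^2 − 300xy^2 + 548y + 3312xy + 736x^2y − 504y^4 − 96xy^3 + 2392x^2y^2 − 2304x^3y − 360 + 3164x − 2168x^2 − 896x^3 + 512x^4    [combine like terms]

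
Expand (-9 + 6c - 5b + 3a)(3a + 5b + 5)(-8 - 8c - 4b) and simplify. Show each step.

96a - 48ac + 48ab + 740b + 200bc + 480b^2 + 360 + 120c - 144ac^2 - 72abc - 240bc^2 + 80b^2c - 240c^2 + 100b^3 - 72a^2 - 72a^2c - 36a^2b

(-9 + 6c - 5b + 3a)(3a + 5b + 5)(-8 - 8c - 4b)
= (-27a - 45b - 45 + 18ac + 30bc + 30c - 15ab - 25b^2 - 25b + 9a^2 + 15ab + 15a)(-8 - 8c - 4b)    [distributive law]
= (-12a - 70b - 45 + 18ac + 30bc + 30c - 25b^2 + 9a^2)(-8 - 8c - 4b)    [combine like terms]
= 96a + 96ac + 48ab + 560b + 560bc + 280b^2 + 360 + 360c + 180b - 144ac - 144ac^2 - 72abc - 240bc - 240bc^2 - 120b^2c - 240c - 240c^2 - 120bc + 200b^2 + 200b^2c + 100b^3 - 72a^2 - 72a^2c - 36a^2b    [distributive law]
= 96a - 48ac + 48ab + 740b + 200bc + 480b^2 + 360 + 120c - 144ac^2 - 72abc - 240bc^2 + 80b^2c - 240c^2 + 100b^3 - 72a^2 - 72a^2c - 36a^2b    [combine like terms]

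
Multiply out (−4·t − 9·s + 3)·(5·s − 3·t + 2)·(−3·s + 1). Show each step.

(−4·t − 9·s + 3)·(5·s − 3·t + 2)·(−3·s + 1)
= (−20·s·t + 12·t^2 − 8·t − 45·s^2 + 27·s·t − 18·s + 15·s − 9·t + 6)·(−3·s + 1)    [distributive law]
= (7·s·t + 12·t^2 − 17·t − 45·s^2 − 3·s + 6)·(−3·s + 1)    [combine like terms]
= −21·s^2·t + 7·s·t − 36·s·t^2 + 12·t^2 + 51·s·t − 17·t + 135·s^3 − 45·s^2 + 9·s^2 − 3·s − 18·s + 6    [distributive law]
= −21·s^2·t + 58·s·t − 36·s·t^2 + 12·t^2 − 17·t + 135·s^3 − 36·s^2 − 21·s + 6    [combine like terms]

−21·s^2·t + 58·s·t − 36·s·t^2 + 12·t^2 − 17·t + 135·s^3 − 36·s^2 − 21·s + 6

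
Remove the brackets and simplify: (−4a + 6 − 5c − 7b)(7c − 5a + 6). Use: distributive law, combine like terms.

(−4a + 6 − 5c − 7b)(7c − 5a + 6)
= −28ac + 20a² − 24a + 42c − 30a + 36 − 35c² + 25ac − 30c − 49bc + 35ab − 42b    [distributive law]
= −3ac + 20a² − 54a + 12c + 36 − 35c² − 49bc + 35ab − 42b    [combine like terms]

−3ac + 20a² − 54a + 12c + 36 − 35c² − 49bc + 35ab − 42b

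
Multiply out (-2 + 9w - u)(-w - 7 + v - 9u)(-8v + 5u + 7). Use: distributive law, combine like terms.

551vw - 865uw - 427w - 126v + 245u + 98 + 16v^2 - 217uv + 188u^2 + 72vw^2 - 45uw^2 - 63w^2 - 72v^2w + 685uvw - 400u^2w + 8uv^2 - 77u^2v + 45u^3

(-2 + 9w - u)(-w - 7 + v - 9u)(-8v + 5u + 7)
= (2w + 14 - 2v + 18u - 9w^2 - 63w + 9vw - 81uw + uw + 7u - uv + 9u^2)(-8v + 5u + 7)    [distributive law]
= (-61w + 14 - 2v + 25u - 9w^2 + 9vw - 80uw - uv + 9u^2)(-8v + 5u + 7)    [combine like terms]
= 488vw - 305uw - 427w - 112v + 70u + 98 + 16v^2 - 10uv - 14v - 200uv + 125u^2 + 175u + 72vw^2 - 45uw^2 - 63w^2 - 72v^2w + 45uvw + 63vw + 640uvw - 400u^2w - 560uw + 8uv^2 - 5u^2v - 7uv - 72u^2v + 45u^3 + 63u^2    [distributive law]
= 551vw - 865uw - 427w - 126v + 245u + 98 + 16v^2 - 217uv + 188u^2 + 72vw^2 - 45uw^2 - 63w^2 - 72v^2w + 685uvw - 400u^2w + 8uv^2 - 77u^2v + 45u^3    [combine like terms]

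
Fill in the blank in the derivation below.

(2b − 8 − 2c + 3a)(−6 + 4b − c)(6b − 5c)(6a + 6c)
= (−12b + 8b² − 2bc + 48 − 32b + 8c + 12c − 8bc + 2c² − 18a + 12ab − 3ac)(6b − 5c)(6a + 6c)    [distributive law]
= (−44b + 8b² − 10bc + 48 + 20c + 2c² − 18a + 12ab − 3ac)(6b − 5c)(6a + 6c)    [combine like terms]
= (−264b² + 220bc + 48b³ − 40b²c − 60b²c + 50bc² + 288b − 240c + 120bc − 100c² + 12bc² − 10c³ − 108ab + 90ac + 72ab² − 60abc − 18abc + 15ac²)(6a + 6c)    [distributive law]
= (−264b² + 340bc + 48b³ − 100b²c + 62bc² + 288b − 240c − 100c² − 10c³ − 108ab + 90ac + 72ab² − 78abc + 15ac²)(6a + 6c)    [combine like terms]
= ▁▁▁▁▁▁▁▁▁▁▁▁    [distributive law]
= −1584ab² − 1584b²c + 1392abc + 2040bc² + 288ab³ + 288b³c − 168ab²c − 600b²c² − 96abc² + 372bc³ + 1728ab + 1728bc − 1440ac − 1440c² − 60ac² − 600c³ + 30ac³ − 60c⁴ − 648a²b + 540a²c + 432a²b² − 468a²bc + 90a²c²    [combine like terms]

Applying distributive law to the line above:

−1584ab² − 1584b²c + 2040abc + 2040bc² + 288ab³ + 288b³c − 600ab²c − 600b²c² + 372abc² + 372bc³ + 1728ab + 1728bc − 1440ac − 1440c² − 600ac² − 600c³ − 60ac³ − 60c⁴ − 648a²b − 648abc + 540a²c + 540ac² + 432a²b² + 432ab²c − 468a²bc − 468abc² + 90a²c² + 90ac³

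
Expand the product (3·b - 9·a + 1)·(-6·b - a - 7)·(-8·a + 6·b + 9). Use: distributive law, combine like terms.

(3·b - 9·a + 1)·(-6·b - a - 7)·(-8·a + 6·b + 9)
= (-18·b² - 3·a·b - 21·b + 54·a·b + 9·a² + 63·a - 6·b - a - 7)·(-8·a + 6·b + 9)    [distributive law]
= (-18·b² + 51·a·b - 27·b + 9·a² + 62·a - 7)·(-8·a + 6·b + 9)    [combine like terms]
= 144·a·b² - 108·b³ - 162·b² - 408·a²·b + 306·a·b² + 459·a·b + 216·a·b - 162·b² - 243·b - 72·a³ + 54·a²·b + 81·a² - 496·a² + 372·a·b + 558·a + 56·a - 42·b - 63    [distributive law]
= 450·a·b² - 108·b³ - 324·b² - 354·a²·b + 1047·a·b - 285·b - 72·a³ - 415·a² + 614·a - 63    [combine like terms]

450·a·b² - 108·b³ - 324·b² - 354·a²·b + 1047·a·b - 285·b - 72·a³ - 415·a² + 614·a - 63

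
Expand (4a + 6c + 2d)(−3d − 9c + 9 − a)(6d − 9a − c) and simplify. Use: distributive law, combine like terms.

−30ad² + 102a²d + 86acd + 382a²c + 528ac² + 54ad − 324a² − 522ac + 36a³ − 210cd² − 288c²d + 54c³ + 306cd − 54c² − 36d³ + 108d²

(4a + 6c + 2d)(−3d − 9c + 9 − a)(6d − 9a − c)
= (−12ad − 36ac + 36a − 4a² − 18cd − 54c² + 54c − 6ac − 6d² − 18cd + 18d − 2ad)(6d − 9a − c)    [distributive law]
= (−14ad − 42ac + 36a − 4a² − 36cd − 54c² + 54c − 6d² + 18d)(6d − 9a − c)    [combine like terms]
= −84ad² + 126a²d + 14acd − 252acd + 378a²c + 42ac² + 216ad − 324a² − 36ac − 24a²d + 36a³ + 4a²c − 216cd² + 324acd + 36c²d − 324c²d + 486ac² + 54c³ + 324cd − 486ac − 54c² − 36d³ + 54ad² + 6cd² + 108d² − 162ad − 18cd    [distributive law]
= −30ad² + 102a²d + 86acd + 382a²c + 528ac² + 54ad − 324a² − 522ac + 36a³ − 210cd² − 288c²d + 54c³ + 306cd − 54c² − 36d³ + 108d²    [combine like terms]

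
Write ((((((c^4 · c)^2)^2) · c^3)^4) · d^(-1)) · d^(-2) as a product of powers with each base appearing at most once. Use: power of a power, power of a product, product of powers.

((((((c^4 · c)^2)^2) · c^3)^4) · d^(-1)) · d^(-2)
= ((((((c^4 · c)^2)^2)^4) · ((c^3)^4)) · d^(-1)) · d^(-2)    [power of a product]
= (((((c^4 · c)^2)^8) · ((c^3)^4)) · d^(-1)) · d^(-2)    [power of a power]
= ((((c^4 · c)^16) · ((c^3)^4)) · d^(-1)) · d^(-2)    [power of a power]
= (((((c^4)^16) · (c^16)) · ((c^3)^4)) · d^(-1)) · d^(-2)    [power of a product]
= (((c^64 · (c^16)) · ((c^3)^4)) · d^(-1)) · d^(-2)    [power of a power]
= ((c^80 · ((c^3)^4)) · d^(-1)) · d^(-2)    [product of powers]
= ((c^80 · c^12) · d^(-1)) · d^(-2)    [power of a power]
= (c^92 · d^(-1)) · d^(-2)    [product of powers]
= c^92·d^(-3)    [product of powers]

c^92·d^(-3)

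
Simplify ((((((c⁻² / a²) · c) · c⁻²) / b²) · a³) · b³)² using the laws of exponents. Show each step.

a²b²c⁻⁶

((((((c⁻² / a²) · c) · c⁻²) / b²) · a³) · b³)²
= ((((((c⁻² / a²) · c) · c⁻²) / b²) · a³)²) · ((b³)²)    [power of a product]
= ((((((c⁻² / a²) · c) · c⁻²) / b²)²) · ((a³)²)) · ((b³)²)    [power of a product]
= ((((((c⁻² / a²) · c) · c⁻²)²) / ((b²)²)) · ((a³)²)) · ((b³)²)    [power of a quotient]
= ((((((c⁻² / a²) · c)²) · ((c⁻²)²)) / ((b²)²)) · ((a³)²)) · ((b³)²)    [power of a product]
= ((((((c⁻² / a²)²) · (c²)) · ((c⁻²)²)) / ((b²)²)) · ((a³)²)) · ((b³)²)    [power of a product]
= (((((((c⁻²)²) / ((a²)²)) · (c²)) · ((c⁻²)²)) / ((b²)²)) · ((a³)²)) · ((b³)²)    [power of a quotient]
= (((((c⁻⁴ / ((a²)²)) · (c²)) · ((c⁻²)²)) / ((b²)²)) · ((a³)²)) · ((b³)²)    [power of a power]
= (((((c⁻⁴ / a⁴) · (c²)) · ((c⁻²)²)) / ((b²)²)) · ((a³)²)) · ((b³)²)    [power of a power]
= (((((c⁻⁴ / a⁴) · c²) · c⁻⁴) / ((b²)²)) · ((a³)²)) · ((b³)²)    [power of a power]
= (((((c⁻⁴ / a⁴) · c²) · c⁻⁴) / b⁴) · ((a³)²)) · ((b³)²)    [power of a power]
= (((((c⁻⁴ / a⁴) · c²) · c⁻⁴) / b⁴) · a⁶) · ((b³)²)    [power of a power]
= (((((c⁻⁴ / a⁴) · c²) · c⁻⁴) / b⁴) · a⁶) · b⁶    [power of a power]
= a²b²c⁻⁶    [quotient of powers; product of powers]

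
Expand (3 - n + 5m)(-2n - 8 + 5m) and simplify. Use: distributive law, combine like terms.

(3 - n + 5m)(-2n - 8 + 5m)
= -6n - 24 + 15m + 2n^2 + 8n - 5mn - 10mn - 40m + 25m^2    [distributive law]
= 2n - 24 - 25m + 2n^2 - 15mn + 25m^2    [combine like terms]

2n - 24 - 25m + 2n^2 - 15mn + 25m^2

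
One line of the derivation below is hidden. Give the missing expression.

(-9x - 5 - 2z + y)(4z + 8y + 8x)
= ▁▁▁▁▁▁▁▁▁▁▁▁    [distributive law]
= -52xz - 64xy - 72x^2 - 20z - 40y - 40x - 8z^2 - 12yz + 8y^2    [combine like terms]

After distributive law, the bracketed line is:

-36xz - 72xy - 72x^2 - 20z - 40y - 40x - 8z^2 - 16yz - 16xz + 4yz + 8y^2 + 8xy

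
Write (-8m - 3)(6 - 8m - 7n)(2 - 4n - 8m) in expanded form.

(-8m - 3)(6 - 8m - 7n)(2 - 4n - 8m)
= (-48m + 64m^2 + 56mn - 18 + 24m + 21n)(2 - 4n - 8m)    [distributive law]
= (-24m + 64m^2 + 56mn - 18 + 21n)(2 - 4n - 8m)    [combine like terms]
= -48m + 96mn + 192m^2 + 128m^2 - 256m^2n - 512m^3 + 112mn - 224mn^2 - 448m^2n - 36 + 72n + 144m + 42n - 84n^2 - 168mn    [distributive law]
= 96m + 40mn + 320m^2 - 704m^2n - 512m^3 - 224mn^2 - 36 + 114n - 84n^2    [combine like terms]

96m + 40mn + 320m^2 - 704m^2n - 512m^3 - 224mn^2 - 36 + 114n - 84n^2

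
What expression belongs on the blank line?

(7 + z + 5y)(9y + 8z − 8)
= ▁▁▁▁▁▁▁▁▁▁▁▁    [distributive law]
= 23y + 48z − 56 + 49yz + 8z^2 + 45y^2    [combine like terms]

By distributive law:

63y + 56z − 56 + 9yz + 8z^2 − 8z + 45y^2 + 40yz − 40y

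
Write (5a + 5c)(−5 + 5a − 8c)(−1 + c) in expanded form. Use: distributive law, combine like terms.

25a − 10ac − 25a^2 + 25a^2c − 15ac^2 + 25c + 15c^2 − 40c^3

(5a + 5c)(−5 + 5a − 8c)(−1 + c)
= (−25a + 25a^2 − 40ac − 25c + 25ac − 40c^2)(−1 + c)    [distributive law]
= (−25a + 25a^2 − 15ac − 25c − 40c^2)(−1 + c)    [combine like terms]
= 25a − 25ac − 25a^2 + 25a^2c + 15ac − 15ac^2 + 25c − 25c^2 + 40c^2 − 40c^3    [distributive law]
= 25a − 10ac − 25a^2 + 25a^2c − 15ac^2 + 25c + 15c^2 − 40c^3    [combine like terms]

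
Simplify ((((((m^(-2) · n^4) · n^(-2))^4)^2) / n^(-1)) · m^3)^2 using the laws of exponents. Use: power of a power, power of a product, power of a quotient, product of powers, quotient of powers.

m^(-26)n^34

((((((m^(-2) · n^4) · n^(-2))^4)^2) / n^(-1)) · m^3)^2
= ((((((m^(-2) · n^4) · n^(-2))^4)^2) / n^(-1))^2) · ((m^3)^2)    [power of a product]
= ((((((m^(-2) · n^4) · n^(-2))^4)^2)^2) / ((n^(-1))^2)) · ((m^3)^2)    [power of a quotient]
= (((((m^(-2) · n^4) · n^(-2))^4)^4) / ((n^(-1))^2)) · ((m^3)^2)    [power of a power]
= ((((m^(-2) · n^4) · n^(-2))^16) / ((n^(-1))^2)) · ((m^3)^2)    [power of a power]
= ((((m^(-2) · n^4)^16) · ((n^(-2))^16)) / ((n^(-1))^2)) · ((m^3)^2)    [power of a product]
= (((((m^(-2))^16) · ((n^4)^16)) · ((n^(-2))^16)) / ((n^(-1))^2)) · ((m^3)^2)    [power of a product]
= (((m^(-32) · ((n^4)^16)) · ((n^(-2))^16)) / ((n^(-1))^2)) · ((m^3)^2)    [power of a power]
= (((m^(-32) · n^64) · ((n^(-2))^16)) / ((n^(-1))^2)) · ((m^3)^2)    [power of a power]
= (((m^(-32) · n^64) · n^(-32)) / ((n^(-1))^2)) · ((m^3)^2)    [power of a power]
= (((m^(-32) · n^64) · n^(-32)) / n^(-2)) · ((m^3)^2)    [power of a power]
= (((m^(-32) · n^64) · n^(-32)) / n^(-2)) · m^6    [power of a power]
= m^(-26)n^34    [quotient of powers; product of powers]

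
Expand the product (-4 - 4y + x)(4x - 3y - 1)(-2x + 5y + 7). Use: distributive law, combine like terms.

62x^2 - 250xy - 127x + 164y^2 + 132y + 28 + 58x^2y - 119xy^2 + 60y^3 - 8x^3

(-4 - 4y + x)(4x - 3y - 1)(-2x + 5y + 7)
= (-16x + 12y + 4 - 16xy + 12y^2 + 4y + 4x^2 - 3xy - x)(-2x + 5y + 7)    [distributive law]
= (-17x + 16y + 4 - 19xy + 12y^2 + 4x^2)(-2x + 5y + 7)    [combine like terms]
= 34x^2 - 85xy - 119x - 32xy + 80y^2 + 112y - 8x + 20y + 28 + 38x^2y - 95xy^2 - 133xy - 24xy^2 + 60y^3 + 84y^2 - 8x^3 + 20x^2y + 28x^2    [distributive law]
= 62x^2 - 250xy - 127x + 164y^2 + 132y + 28 + 58x^2y - 119xy^2 + 60y^3 - 8x^3    [combine like terms]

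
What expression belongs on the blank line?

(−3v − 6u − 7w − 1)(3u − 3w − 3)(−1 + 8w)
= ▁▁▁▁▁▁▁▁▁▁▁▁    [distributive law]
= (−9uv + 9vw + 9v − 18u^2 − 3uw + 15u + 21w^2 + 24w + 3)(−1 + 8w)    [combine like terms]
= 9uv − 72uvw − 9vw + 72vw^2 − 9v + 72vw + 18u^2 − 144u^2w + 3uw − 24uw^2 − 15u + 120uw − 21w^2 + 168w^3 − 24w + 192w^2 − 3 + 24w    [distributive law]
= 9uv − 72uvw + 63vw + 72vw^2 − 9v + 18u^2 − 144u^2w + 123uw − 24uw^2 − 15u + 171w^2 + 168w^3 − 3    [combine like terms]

By distributive law:

(−9uv + 9vw + 9v − 18u^2 + 18uw + 18u − 21uw + 21w^2 + 21w − 3u + 3w + 3)(−1 + 8w)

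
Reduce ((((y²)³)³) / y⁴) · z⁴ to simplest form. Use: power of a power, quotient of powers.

y¹⁴z⁴

((((y²)³)³) / y⁴) · z⁴
= (((y²)⁹) / y⁴) · z⁴    [power of a power]
= ((y¹⁸) / y⁴) · z⁴    [power of a power]
= y¹⁴ · z⁴    [quotient of powers]
= y¹⁴z⁴    [rearrange]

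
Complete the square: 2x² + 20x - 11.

2x² + 20x - 11
= 2(x² + 10x) - 11    [factor out 2 from the x-terms]
= 2(x² + 10x + 25 - 25) - 11    [add and subtract 25 inside the bracket]
= 2(x + 5)² - 50 - 11    [perfect-square identity]
= 2(x + 5)² - 61    [combine constants]

2(x + 5)² - 61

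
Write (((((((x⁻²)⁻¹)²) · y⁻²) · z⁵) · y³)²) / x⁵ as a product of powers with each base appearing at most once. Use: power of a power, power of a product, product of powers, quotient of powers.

(((((((x⁻²)⁻¹)²) · y⁻²) · z⁵) · y³)²) / x⁵
= (((((((x⁻²)⁻¹)²) · y⁻²) · z⁵)²) · ((y³)²)) / x⁵    [power of a product]
= (((((((x⁻²)⁻¹)²) · y⁻²)²) · ((z⁵)²)) · ((y³)²)) / x⁵    [power of a product]
= (((((((x⁻²)⁻¹)²)²) · ((y⁻²)²)) · ((z⁵)²)) · ((y³)²)) / x⁵    [power of a product]
= ((((((x⁻²)⁻¹)⁴) · ((y⁻²)²)) · ((z⁵)²)) · ((y³)²)) / x⁵    [power of a power]
= (((((x⁻²)⁻⁴) · ((y⁻²)²)) · ((z⁵)²)) · ((y³)²)) / x⁵    [power of a power]
= (((x⁸ · ((y⁻²)²)) · ((z⁵)²)) · ((y³)²)) / x⁵    [power of a power]
= (((x⁸ · y⁻⁴) · ((z⁵)²)) · ((y³)²)) / x⁵    [power of a power]
= (((x⁸ · y⁻⁴) · z¹⁰) · ((y³)²)) / x⁵    [power of a power]
= (((x⁸ · y⁻⁴) · z¹⁰) · y⁶) / x⁵    [power of a power]
= x³y²z¹⁰    [quotient of powers; product of powers]

x³y²z¹⁰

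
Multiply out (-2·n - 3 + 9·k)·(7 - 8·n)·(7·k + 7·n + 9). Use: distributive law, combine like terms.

-137·k·n + 214·n^2 - 57·n - 392·k·n^2 + 112·n^3 + 420·k - 189 + 441·k^2 - 504·k^2·n

(-2·n - 3 + 9·k)·(7 - 8·n)·(7·k + 7·n + 9)
= (-14·n + 16·n^2 - 21 + 24·n + 63·k - 72·k·n)·(7·k + 7·n + 9)    [distributive law]
= (10·n + 16·n^2 - 21 + 63·k - 72·k·n)·(7·k + 7·n + 9)    [combine like terms]
= 70·k·n + 70·n^2 + 90·n + 112·k·n^2 + 112·n^3 + 144·n^2 - 147·k - 147·n - 189 + 441·k^2 + 441·k·n + 567·k - 504·k^2·n - 504·k·n^2 - 648·k·n    [distributive law]
= -137·k·n + 214·n^2 - 57·n - 392·k·n^2 + 112·n^3 + 420·k - 189 + 441·k^2 - 504·k^2·n    [combine like terms]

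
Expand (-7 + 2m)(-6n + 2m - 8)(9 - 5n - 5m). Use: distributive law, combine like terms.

98n - 210n^2 - 168mn - 550m + 186m^2 + 504 + 60mn^2 + 40m^2n - 20m^3

(-7 + 2m)(-6n + 2m - 8)(9 - 5n - 5m)
= (42n - 14m + 56 - 12mn + 4m^2 - 16m)(9 - 5n - 5m)    [distributive law]
= (42n - 30m + 56 - 12mn + 4m^2)(9 - 5n - 5m)    [combine like terms]
= 378n - 210n^2 - 210mn - 270m + 150mn + 150m^2 + 504 - 280n - 280m - 108mn + 60mn^2 + 60m^2n + 36m^2 - 20m^2n - 20m^3    [distributive law]
= 98n - 210n^2 - 168mn - 550m + 186m^2 + 504 + 60mn^2 + 40m^2n - 20m^3    [combine like terms]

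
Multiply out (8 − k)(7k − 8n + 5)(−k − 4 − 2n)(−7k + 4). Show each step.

(8 − k)(7k − 8n + 5)(−k − 4 − 2n)(−7k + 4)
= (56k − 64n + 40 − 7k² + 8kn − 5k)(−k − 4 − 2n)(−7k + 4)    [distributive law]
= (51k − 64n + 40 − 7k² + 8kn)(−k − 4 − 2n)(−7k + 4)    [combine like terms]
= (−51k² − 204k − 102kn + 64kn + 256n + 128n² − 40k − 160 − 80n + 7k³ + 28k² + 14k²n − 8k²n − 32kn − 16kn²)(−7k + 4)    [distributive law]
= (−23k² − 244k − 70kn + 176n + 128n² − 160 + 7k³ + 6k²n − 16kn²)(−7k + 4)    [combine like terms]
= 161k³ − 92k² + 1708k² − 976k + 490k²n − 280kn − 1232kn + 704n − 896kn² + 512n² + 1120k − 640 − 49k⁴ + 28k³ − 42k³n + 24k²n + 112k²n² − 64kn²    [distributive law]
= 189k³ + 1616k² + 144k + 514k²n − 1512kn + 704n − 960kn² + 512n² − 640 − 49k⁴ − 42k³n + 112k²n²    [combine like terms]

189k³ + 1616k² + 144k + 514k²n − 1512kn + 704n − 960kn² + 512n² − 640 − 49k⁴ − 42k³n + 112k²n²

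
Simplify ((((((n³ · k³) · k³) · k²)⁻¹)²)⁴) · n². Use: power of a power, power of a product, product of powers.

((((((n³ · k³) · k³) · k²)⁻¹)²)⁴) · n²
= (((((n³ · k³) · k³) · k²)⁻¹)⁸) · n²    [power of a power]
= ((((n³ · k³) · k³) · k²)⁻⁸) · n²    [power of a power]
= ((((n³ · k³) · k³)⁻⁸) · ((k²)⁻⁸)) · n²    [power of a product]
= ((((n³ · k³)⁻⁸) · ((k³)⁻⁸)) · ((k²)⁻⁸)) · n²    [power of a product]
= (((((n³)⁻⁸) · ((k³)⁻⁸)) · ((k³)⁻⁸)) · ((k²)⁻⁸)) · n²    [power of a product]
= (((n⁻²⁴ · ((k³)⁻⁸)) · ((k³)⁻⁸)) · ((k²)⁻⁸)) · n²    [power of a power]
= (((n⁻²⁴ · k⁻²⁴) · ((k³)⁻⁸)) · ((k²)⁻⁸)) · n²    [power of a power]
= (((n⁻²⁴ · k⁻²⁴) · k⁻²⁴) · ((k²)⁻⁸)) · n²    [power of a power]
= (((n⁻²⁴ · k⁻²⁴) · k⁻²⁴) · k⁻¹⁶) · n²    [power of a power]
= k⁻⁶⁴n⁻²²    [product of powers]

k⁻⁶⁴n⁻²²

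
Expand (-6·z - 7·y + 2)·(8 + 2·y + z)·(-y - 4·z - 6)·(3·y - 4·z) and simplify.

560·y^2·z - 812·y·z^2 - 880·z^3 - 548·y·z - 848·z^2 + 169·y^3·z - 54·y^2·z^2 - 256·y·z^3 - 96·z^4 + 408·y^3 + 888·y^2 + 42·y^4 - 288·y + 384·z

(-6·z - 7·y + 2)·(8 + 2·y + z)·(-y - 4·z - 6)·(3·y - 4·z)
= (-48·z - 12·y·z - 6·z^2 - 56·y - 14·y^2 - 7·y·z + 16 + 4·y + 2·z)·(-y - 4·z - 6)·(3·y - 4·z)    [distributive law]
= (-46·z - 19·y·z - 6·z^2 - 52·y - 14·y^2 + 16)·(-y - 4·z - 6)·(3·y - 4·z)    [combine like terms]
= (46·y·z + 184·z^2 + 276·z + 19·y^2·z + 76·y·z^2 + 114·y·z + 6·y·z^2 + 24·z^3 + 36·z^2 + 52·y^2 + 208·y·z + 312·y + 14·y^3 + 56·y^2·z + 84·y^2 - 16·y - 64·z - 96)·(3·y - 4·z)    [distributive law]
= (368·y·z + 220·z^2 + 212·z + 75·y^2·z + 82·y·z^2 + 24·z^3 + 136·y^2 + 296·y + 14·y^3 - 96)·(3·y - 4·z)    [combine like terms]
= 1104·y^2·z - 1472·y·z^2 + 660·y·z^2 - 880·z^3 + 636·y·z - 848·z^2 + 225·y^3·z - 300·y^2·z^2 + 246·y^2·z^2 - 328·y·z^3 + 72·y·z^3 - 96·z^4 + 408·y^3 - 544·y^2·z + 888·y^2 - 1184·y·z + 42·y^4 - 56·y^3·z - 288·y + 384·z    [distributive law]
= 560·y^2·z - 812·y·z^2 - 880·z^3 - 548·y·z - 848·z^2 + 169·y^3·z - 54·y^2·z^2 - 256·y·z^3 - 96·z^4 + 408·y^3 + 888·y^2 + 42·y^4 - 288·y + 384·z    [combine like terms]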